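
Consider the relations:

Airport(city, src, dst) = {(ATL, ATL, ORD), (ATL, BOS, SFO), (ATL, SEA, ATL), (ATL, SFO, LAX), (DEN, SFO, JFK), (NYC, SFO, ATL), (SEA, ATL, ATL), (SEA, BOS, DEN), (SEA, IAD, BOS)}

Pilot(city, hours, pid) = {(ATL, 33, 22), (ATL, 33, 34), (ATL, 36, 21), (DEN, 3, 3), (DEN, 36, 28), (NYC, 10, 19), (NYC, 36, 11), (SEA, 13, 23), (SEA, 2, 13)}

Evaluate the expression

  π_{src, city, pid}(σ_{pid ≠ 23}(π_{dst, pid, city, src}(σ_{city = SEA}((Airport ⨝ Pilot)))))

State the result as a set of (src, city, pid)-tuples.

{(ATL, SEA, 13), (BOS, SEA, 13), (IAD, SEA, 13)}

Airport ⋈ Pilot (natural join on city): {(ATL, ATL, ORD, 33, 22), (ATL, ATL, ORD, 33, 34), (ATL, ATL, ORD, 36, 21), (ATL, BOS, SFO, 33, 22), (ATL, BOS, SFO, 33, 34), (ATL, BOS, SFO, 36, 21), (ATL, SEA, ATL, 33, 22), (ATL, SEA, ATL, 33, 34), (ATL, SEA, ATL, 36, 21), (ATL, SFO, LAX, 33, 22), (ATL, SFO, LAX, 33, 34), (ATL, SFO, LAX, 36, 21), (DEN, SFO, JFK, 3, 3), (DEN, SFO, JFK, 36, 28), (NYC, SFO, ATL, 10, 19), (NYC, SFO, ATL, 36, 11), (SEA, ATL, ATL, 13, 23), (SEA, ATL, ATL, 2, 13), (SEA, BOS, DEN, 13, 23), (SEA, BOS, DEN, 2, 13), (SEA, IAD, BOS, 13, 23), (SEA, IAD, BOS, 2, 13)}
σ[city = SEA]: keep tuples satisfying city = SEA → {(SEA, ATL, ATL, 13, 23), (SEA, ATL, ATL, 2, 13), (SEA, BOS, DEN, 13, 23), (SEA, BOS, DEN, 2, 13), (SEA, IAD, BOS, 13, 23), (SEA, IAD, BOS, 2, 13)}
π_{dst, pid, city, src} gives {(ATL, 13, SEA, ATL), (ATL, 23, SEA, ATL), (BOS, 13, SEA, IAD), (BOS, 23, SEA, IAD), (DEN, 13, SEA, BOS), (DEN, 23, SEA, BOS)}.
σ[pid ≠ 23]: keep tuples satisfying pid ≠ 23 → {(ATL, 13, SEA, ATL), (BOS, 13, SEA, IAD), (DEN, 13, SEA, BOS)}
π_{src, city, pid} gives {(ATL, SEA, 13), (BOS, SEA, 13), (IAD, SEA, 13)}.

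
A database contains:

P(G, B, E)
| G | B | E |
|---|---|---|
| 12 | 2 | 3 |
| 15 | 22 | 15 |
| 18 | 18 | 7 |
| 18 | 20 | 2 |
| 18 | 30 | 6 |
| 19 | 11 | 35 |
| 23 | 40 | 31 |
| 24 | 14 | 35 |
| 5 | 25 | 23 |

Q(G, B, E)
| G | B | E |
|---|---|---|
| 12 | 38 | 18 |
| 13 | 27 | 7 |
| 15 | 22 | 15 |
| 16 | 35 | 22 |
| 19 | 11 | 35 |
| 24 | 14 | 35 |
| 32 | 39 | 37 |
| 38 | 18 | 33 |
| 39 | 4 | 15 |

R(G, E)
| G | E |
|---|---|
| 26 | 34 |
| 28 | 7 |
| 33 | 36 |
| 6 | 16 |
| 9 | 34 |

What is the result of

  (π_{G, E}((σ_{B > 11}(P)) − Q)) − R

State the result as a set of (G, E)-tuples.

Apply σ_{B > 11}; surviving tuples: {(15, 22, 15), (18, 18, 7), (18, 20, 2), (18, 30, 6), (23, 40, 31), (24, 14, 35), (5, 25, 23)}
Taking the difference: {(18, 18, 7), (18, 20, 2), (18, 30, 6), (23, 40, 31), (5, 25, 23)}
Keep only column(s) G, E: {(18, 2), (18, 6), (18, 7), (23, 31), (5, 23)}
Taking the difference: {(18, 2), (18, 6), (18, 7), (23, 31), (5, 23)}

{(18, 2), (18, 6), (18, 7), (23, 31), (5, 23)}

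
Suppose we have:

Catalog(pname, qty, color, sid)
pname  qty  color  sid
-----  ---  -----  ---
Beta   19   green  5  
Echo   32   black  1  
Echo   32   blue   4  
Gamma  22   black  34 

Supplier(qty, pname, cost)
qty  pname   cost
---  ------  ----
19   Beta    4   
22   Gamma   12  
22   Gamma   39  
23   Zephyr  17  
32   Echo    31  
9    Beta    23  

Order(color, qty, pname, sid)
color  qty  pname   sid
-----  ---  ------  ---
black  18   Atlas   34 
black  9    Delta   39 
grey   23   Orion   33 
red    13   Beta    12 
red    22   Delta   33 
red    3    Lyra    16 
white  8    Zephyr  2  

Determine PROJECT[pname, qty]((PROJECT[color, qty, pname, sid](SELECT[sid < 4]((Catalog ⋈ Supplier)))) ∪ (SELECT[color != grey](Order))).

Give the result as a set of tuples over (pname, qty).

Catalog ⋈ Supplier (natural join on pname, qty): {(Beta, 19, green, 5, 4), (Echo, 32, black, 1, 31), (Echo, 32, blue, 4, 31), (Gamma, 22, black, 34, 12), (Gamma, 22, black, 34, 39)}
Selection sid < 4: {(Echo, 32, black, 1, 31)}
Projecting to color, qty, pname, sid: {(black, 32, Echo, 1)}
Selection color != grey: {(black, 18, Atlas, 34), (black, 9, Delta, 39), (red, 13, Beta, 12), (red, 22, Delta, 33), (red, 3, Lyra, 16), (white, 8, Zephyr, 2)}
Set union of the two operands is {(black, 18, Atlas, 34), (black, 32, Echo, 1), (black, 9, Delta, 39), (red, 13, Beta, 12), (red, 22, Delta, 33), (red, 3, Lyra, 16), (white, 8, Zephyr, 2)}.
Projecting to pname, qty: {(Atlas, 18), (Beta, 13), (Delta, 22), (Delta, 9), (Echo, 32), (Lyra, 3), (Zephyr, 8)}

{(Atlas, 18), (Beta, 13), (Delta, 22), (Delta, 9), (Echo, 32), (Lyra, 3), (Zephyr, 8)}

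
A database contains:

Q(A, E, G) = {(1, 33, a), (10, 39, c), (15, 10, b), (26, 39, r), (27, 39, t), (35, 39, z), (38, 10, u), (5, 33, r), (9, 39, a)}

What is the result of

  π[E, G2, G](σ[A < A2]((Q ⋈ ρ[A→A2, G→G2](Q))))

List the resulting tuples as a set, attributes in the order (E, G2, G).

{(10, u, b), (33, r, a), (39, c, a), (39, r, a), (39, r, c), (39, t, a), (39, t, c), (39, t, r), (39, z, a), (39, z, c), (39, z, r), (39, z, t)}

ρ[A→A2, G→G2]: schema becomes (A2, E, G2); tuples unchanged.
Joining Q and ρ[A→A2, G→G2](Q) on E yields {(1, 33, a, 1, a), (1, 33, a, 5, r), (10, 39, c, 10, c), (10, 39, c, 26, r), (10, 39, c, 27, t), (10, 39, c, 35, z), (10, 39, c, 9, a), (15, 10, b, 15, b), (15, 10, b, 38, u), (26, 39, r, 10, c), (26, 39, r, 26, r), (26, 39, r, 27, t), (26, 39, r, 35, z), (26, 39, r, 9, a), (27, 39, t, 10, c), (27, 39, t, 26, r), (27, 39, t, 27, t), (27, 39, t, 35, z), (27, 39, t, 9, a), (35, 39, z, 10, c), (35, 39, z, 26, r), (35, 39, z, 27, t), (35, 39, z, 35, z), (35, 39, z, 9, a), (38, 10, u, 15, b), (38, 10, u, 38, u), (5, 33, r, 1, a), (5, 33, r, 5, r), (9, 39, a, 10, c), (9, 39, a, 26, r), (9, 39, a, 27, t), (9, 39, a, 35, z), (9, 39, a, 9, a)}.
Selection A < A2: {(1, 33, a, 5, r), (10, 39, c, 26, r), (10, 39, c, 27, t), (10, 39, c, 35, z), (15, 10, b, 38, u), (26, 39, r, 27, t), (26, 39, r, 35, z), (27, 39, t, 35, z), (9, 39, a, 10, c), (9, 39, a, 26, r), (9, 39, a, 27, t), (9, 39, a, 35, z)}
π[E, G2, G]: project onto (E, G2, G) → {(10, u, b), (33, r, a), (39, c, a), (39, r, a), (39, r, c), (39, t, a), (39, t, c), (39, t, r), (39, z, a), (39, z, c), (39, z, r), (39, z, t)}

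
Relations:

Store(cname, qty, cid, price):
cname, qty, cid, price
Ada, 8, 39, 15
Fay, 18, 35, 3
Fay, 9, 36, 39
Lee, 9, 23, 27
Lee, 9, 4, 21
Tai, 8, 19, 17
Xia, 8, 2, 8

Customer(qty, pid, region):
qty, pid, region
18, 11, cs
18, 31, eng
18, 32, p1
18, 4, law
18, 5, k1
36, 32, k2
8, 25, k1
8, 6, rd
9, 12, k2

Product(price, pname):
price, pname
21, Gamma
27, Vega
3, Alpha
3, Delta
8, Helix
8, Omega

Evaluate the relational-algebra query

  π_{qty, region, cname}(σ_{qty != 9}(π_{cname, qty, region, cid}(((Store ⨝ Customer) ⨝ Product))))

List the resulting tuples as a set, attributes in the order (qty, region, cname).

{(18, cs, Fay), (18, eng, Fay), (18, k1, Fay), (18, law, Fay), (18, p1, Fay), (8, k1, Xia), (8, rd, Xia)}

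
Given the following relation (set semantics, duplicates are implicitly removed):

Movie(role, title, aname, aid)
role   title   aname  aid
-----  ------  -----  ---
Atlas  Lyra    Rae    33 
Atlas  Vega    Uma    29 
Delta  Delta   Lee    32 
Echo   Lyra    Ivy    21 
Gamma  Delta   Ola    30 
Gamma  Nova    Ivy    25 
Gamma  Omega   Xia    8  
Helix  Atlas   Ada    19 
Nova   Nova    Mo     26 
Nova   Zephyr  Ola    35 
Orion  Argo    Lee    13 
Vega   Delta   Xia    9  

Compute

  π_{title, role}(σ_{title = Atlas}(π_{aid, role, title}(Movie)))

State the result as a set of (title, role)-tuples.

{(Atlas, Helix)}

Keep only column(s) aid, role, title: {(13, Orion, Argo), (19, Helix, Atlas), (21, Echo, Lyra), (25, Gamma, Nova), (26, Nova, Nova), (29, Atlas, Vega), (30, Gamma, Delta), (32, Delta, Delta), (33, Atlas, Lyra), (35, Nova, Zephyr), (8, Gamma, Omega), (9, Vega, Delta)}
Filtering on title = Atlas leaves {(19, Helix, Atlas)}.
Keep only column(s) title, role: {(Atlas, Helix)}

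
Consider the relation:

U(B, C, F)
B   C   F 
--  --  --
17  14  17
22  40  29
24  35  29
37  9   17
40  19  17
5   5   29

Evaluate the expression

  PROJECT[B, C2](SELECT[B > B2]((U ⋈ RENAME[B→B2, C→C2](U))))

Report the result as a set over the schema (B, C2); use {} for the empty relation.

{(22, 5), (24, 40), (24, 5), (37, 14), (40, 14), (40, 9)}

ρ[B→B2, C→C2]: schema becomes (B2, C2, F); tuples unchanged.
Natural join on F: {(17, 14, 17, 17, 14), (17, 14, 17, 37, 9), (17, 14, 17, 40, 19), (22, 40, 29, 22, 40), (22, 40, 29, 24, 35), (22, 40, 29, 5, 5), (24, 35, 29, 22, 40), (24, 35, 29, 24, 35), (24, 35, 29, 5, 5), (37, 9, 17, 17, 14), (37, 9, 17, 37, 9), (37, 9, 17, 40, 19), (40, 19, 17, 17, 14), (40, 19, 17, 37, 9), (40, 19, 17, 40, 19), (5, 5, 29, 22, 40), (5, 5, 29, 24, 35), (5, 5, 29, 5, 5)}
σ[B > B2]: keep tuples satisfying B > B2 → {(22, 40, 29, 5, 5), (24, 35, 29, 22, 40), (24, 35, 29, 5, 5), (37, 9, 17, 17, 14), (40, 19, 17, 17, 14), (40, 19, 17, 37, 9)}
π[B, C2]: project onto (B, C2) → {(22, 5), (24, 40), (24, 5), (37, 14), (40, 14), (40, 9)}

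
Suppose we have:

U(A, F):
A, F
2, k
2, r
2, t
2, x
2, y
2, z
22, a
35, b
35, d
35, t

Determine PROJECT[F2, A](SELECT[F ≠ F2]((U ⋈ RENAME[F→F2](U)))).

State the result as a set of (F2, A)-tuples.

{(b, 35), (d, 35), (k, 2), (r, 2), (t, 2), (t, 35), (x, 2), (y, 2), (z, 2)}

ρ[F→F2]: schema becomes (A, F2); tuples unchanged.
Joining U and RENAME[F→F2](U) on A yields {(2, k, k), (2, k, r), (2, k, t), (2, k, x), (2, k, y), (2, k, z), (2, r, k), (2, r, r), (2, r, t), (2, r, x), (2, r, y), (2, r, z), (2, t, k), (2, t, r), (2, t, t), (2, t, x), (2, t, y), (2, t, z), (2, x, k), (2, x, r), (2, x, t), (2, x, x), (2, x, y), (2, x, z), (2, y, k), (2, y, r), (2, y, t), (2, y, x), (2, y, y), (2, y, z), (2, z, k), (2, z, r), (2, z, t), (2, z, x), (2, z, y), (2, z, z), (22, a, a), (35, b, b), (35, b, d), (35, b, t), (35, d, b), (35, d, d), (35, d, t), (35, t, b), (35, t, d), (35, t, t)}.
Filtering on F ≠ F2 leaves {(2, k, r), (2, k, t), (2, k, x), (2, k, y), (2, k, z), (2, r, k), (2, r, t), (2, r, x), (2, r, y), (2, r, z), (2, t, k), (2, t, r), (2, t, x), (2, t, y), (2, t, z), (2, x, k), (2, x, r), (2, x, t), (2, x, y), (2, x, z), (2, y, k), (2, y, r), (2, y, t), (2, y, x), (2, y, z), (2, z, k), (2, z, r), (2, z, t), (2, z, x), (2, z, y), (35, b, d), (35, b, t), (35, d, b), (35, d, t), (35, t, b), (35, t, d)}.
π_{F2, A} gives {(b, 35), (d, 35), (k, 2), (r, 2), (t, 2), (t, 35), (x, 2), (y, 2), (z, 2)} (27 duplicate(s) eliminated).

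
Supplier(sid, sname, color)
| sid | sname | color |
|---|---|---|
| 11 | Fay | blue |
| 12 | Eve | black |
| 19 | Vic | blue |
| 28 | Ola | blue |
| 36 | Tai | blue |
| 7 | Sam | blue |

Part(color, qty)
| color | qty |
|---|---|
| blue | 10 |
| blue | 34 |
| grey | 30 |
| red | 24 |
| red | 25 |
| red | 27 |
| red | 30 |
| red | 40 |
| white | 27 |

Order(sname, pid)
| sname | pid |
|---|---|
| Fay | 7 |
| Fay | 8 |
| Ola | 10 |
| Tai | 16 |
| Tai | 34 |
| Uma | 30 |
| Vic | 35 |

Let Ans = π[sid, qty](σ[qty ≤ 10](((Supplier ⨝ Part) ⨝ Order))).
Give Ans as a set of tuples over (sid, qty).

{(11, 10), (19, 10), (28, 10), (36, 10)}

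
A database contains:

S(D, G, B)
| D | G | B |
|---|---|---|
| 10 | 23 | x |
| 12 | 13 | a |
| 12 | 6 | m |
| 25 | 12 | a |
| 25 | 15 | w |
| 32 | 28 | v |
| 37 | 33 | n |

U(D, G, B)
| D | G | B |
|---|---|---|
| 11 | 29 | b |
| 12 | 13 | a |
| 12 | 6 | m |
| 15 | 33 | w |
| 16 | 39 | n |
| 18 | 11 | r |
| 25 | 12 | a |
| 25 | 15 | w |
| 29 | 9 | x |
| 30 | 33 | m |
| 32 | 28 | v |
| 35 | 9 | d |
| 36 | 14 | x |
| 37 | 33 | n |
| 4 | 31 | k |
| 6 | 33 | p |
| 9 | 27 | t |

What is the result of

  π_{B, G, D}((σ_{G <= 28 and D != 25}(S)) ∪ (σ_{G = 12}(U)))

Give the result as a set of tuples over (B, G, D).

Filtering on G <= 28 and D != 25 leaves {(10, 23, x), (12, 13, a), (12, 6, m), (32, 28, v)}.
Filtering on G = 12 leaves {(25, 12, a)}.
Taking the union: {(10, 23, x), (12, 13, a), (12, 6, m), (25, 12, a), (32, 28, v)}
Keep only column(s) B, G, D: {(a, 12, 25), (a, 13, 12), (m, 6, 12), (v, 28, 32), (x, 23, 10)}

{(a, 12, 25), (a, 13, 12), (m, 6, 12), (v, 28, 32), (x, 23, 10)}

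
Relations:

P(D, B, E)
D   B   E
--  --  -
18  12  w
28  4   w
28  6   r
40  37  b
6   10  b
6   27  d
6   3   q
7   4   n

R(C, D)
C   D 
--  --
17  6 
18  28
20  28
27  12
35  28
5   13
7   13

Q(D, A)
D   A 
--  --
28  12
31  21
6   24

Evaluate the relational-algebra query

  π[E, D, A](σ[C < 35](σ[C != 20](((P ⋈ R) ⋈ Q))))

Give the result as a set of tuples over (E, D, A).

{(b, 6, 24), (d, 6, 24), (q, 6, 24), (r, 28, 12), (w, 28, 12)}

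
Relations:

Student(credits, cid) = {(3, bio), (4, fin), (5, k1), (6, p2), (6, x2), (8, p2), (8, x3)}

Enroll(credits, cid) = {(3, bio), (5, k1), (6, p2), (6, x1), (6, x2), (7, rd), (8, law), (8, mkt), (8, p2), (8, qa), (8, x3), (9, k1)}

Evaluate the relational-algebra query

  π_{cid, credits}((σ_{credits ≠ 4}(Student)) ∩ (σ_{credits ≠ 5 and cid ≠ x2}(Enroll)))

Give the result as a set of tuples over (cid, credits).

{(bio, 3), (p2, 6), (p2, 8), (x3, 8)}

Selection credits ≠ 4: {(3, bio), (5, k1), (6, p2), (6, x2), (8, p2), (8, x3)}
Selection credits ≠ 5 and cid ≠ x2: {(3, bio), (6, p2), (6, x1), (7, rd), (8, law), (8, mkt), (8, p2), (8, qa), (8, x3), (9, k1)}
Intersection: {(3, bio), (5, k1), (6, p2), (6, x2), (8, p2), (8, x3)} with {(3, bio), (6, p2), (6, x1), (7, rd), (8, law), (8, mkt), (8, p2), (8, qa), (8, x3), (9, k1)} → {(3, bio), (6, p2), (8, p2), (8, x3)}
Keep only column(s) cid, credits: {(bio, 3), (p2, 6), (p2, 8), (x3, 8)}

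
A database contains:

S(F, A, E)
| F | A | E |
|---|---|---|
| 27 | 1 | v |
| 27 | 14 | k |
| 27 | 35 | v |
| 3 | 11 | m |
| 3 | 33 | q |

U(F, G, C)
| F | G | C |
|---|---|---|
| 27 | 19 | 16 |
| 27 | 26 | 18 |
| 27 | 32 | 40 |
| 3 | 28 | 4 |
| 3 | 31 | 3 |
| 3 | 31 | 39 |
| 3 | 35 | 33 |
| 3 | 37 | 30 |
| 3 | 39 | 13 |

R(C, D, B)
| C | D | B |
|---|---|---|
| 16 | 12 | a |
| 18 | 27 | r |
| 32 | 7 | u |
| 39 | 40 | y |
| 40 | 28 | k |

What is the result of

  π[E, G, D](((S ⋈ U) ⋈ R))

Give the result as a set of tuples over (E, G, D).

Joining S and U on F yields {(27, 1, v, 19, 16), (27, 1, v, 26, 18), (27, 1, v, 32, 40), (27, 14, k, 19, 16), (27, 14, k, 26, 18), (27, 14, k, 32, 40), (27, 35, v, 19, 16), (27, 35, v, 26, 18), (27, 35, v, 32, 40), (3, 11, m, 28, 4), (3, 11, m, 31, 3), (3, 11, m, 31, 39), (3, 11, m, 35, 33), (3, 11, m, 37, 30), (3, 11, m, 39, 13), (3, 33, q, 28, 4), (3, 33, q, 31, 3), (3, 33, q, 31, 39), (3, 33, q, 35, 33), (3, 33, q, 37, 30), (3, 33, q, 39, 13)}.
Joining (S ⋈ U) and R on C yields {(27, 1, v, 19, 16, 12, a), (27, 1, v, 26, 18, 27, r), (27, 1, v, 32, 40, 28, k), (27, 14, k, 19, 16, 12, a), (27, 14, k, 26, 18, 27, r), (27, 14, k, 32, 40, 28, k), (27, 35, v, 19, 16, 12, a), (27, 35, v, 26, 18, 27, r), (27, 35, v, 32, 40, 28, k), (3, 11, m, 31, 39, 40, y), (3, 33, q, 31, 39, 40, y)}.
π[E, G, D]: project onto (E, G, D) (3 duplicate(s) eliminated) → {(k, 19, 12), (k, 26, 27), (k, 32, 28), (m, 31, 40), (q, 31, 40), (v, 19, 12), (v, 26, 27), (v, 32, 28)}

{(k, 19, 12), (k, 26, 27), (k, 32, 28), (m, 31, 40), (q, 31, 40), (v, 19, 12), (v, 26, 27), (v, 32, 28)}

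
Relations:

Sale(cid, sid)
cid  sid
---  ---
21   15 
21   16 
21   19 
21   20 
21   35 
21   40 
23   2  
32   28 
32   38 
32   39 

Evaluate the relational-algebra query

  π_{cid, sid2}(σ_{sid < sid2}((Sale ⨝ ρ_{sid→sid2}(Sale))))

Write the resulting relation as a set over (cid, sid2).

ρ[sid→sid2]: schema becomes (cid, sid2); tuples unchanged.
Sale ⋈ ρ_{sid→sid2}(Sale) (natural join on cid): {(21, 15, 15), (21, 15, 16), (21, 15, 19), (21, 15, 20), (21, 15, 35), (21, 15, 40), (21, 16, 15), (21, 16, 16), (21, 16, 19), (21, 16, 20), (21, 16, 35), (21, 16, 40), (21, 19, 15), (21, 19, 16), (21, 19, 19), (21, 19, 20), (21, 19, 35), (21, 19, 40), (21, 20, 15), (21, 20, 16), (21, 20, 19), (21, 20, 20), (21, 20, 35), (21, 20, 40), (21, 35, 15), (21, 35, 16), (21, 35, 19), (21, 35, 20), (21, 35, 35), (21, 35, 40), (21, 40, 15), (21, 40, 16), (21, 40, 19), (21, 40, 20), (21, 40, 35), (21, 40, 40), (23, 2, 2), (32, 28, 28), (32, 28, 38), (32, 28, 39), (32, 38, 28), (32, 38, 38), (32, 38, 39), (32, 39, 28), (32, 39, 38), (32, 39, 39)}
Filtering on sid < sid2 leaves {(21, 15, 16), (21, 15, 19), (21, 15, 20), (21, 15, 35), (21, 15, 40), (21, 16, 19), (21, 16, 20), (21, 16, 35), (21, 16, 40), (21, 19, 20), (21, 19, 35), (21, 19, 40), (21, 20, 35), (21, 20, 40), (21, 35, 40), (32, 28, 38), (32, 28, 39), (32, 38, 39)}.
π[cid, sid2]: project onto (cid, sid2) (11 duplicate(s) eliminated) → {(21, 16), (21, 19), (21, 20), (21, 35), (21, 40), (32, 38), (32, 39)}

{(21, 16), (21, 19), (21, 20), (21, 35), (21, 40), (32, 38), (32, 39)}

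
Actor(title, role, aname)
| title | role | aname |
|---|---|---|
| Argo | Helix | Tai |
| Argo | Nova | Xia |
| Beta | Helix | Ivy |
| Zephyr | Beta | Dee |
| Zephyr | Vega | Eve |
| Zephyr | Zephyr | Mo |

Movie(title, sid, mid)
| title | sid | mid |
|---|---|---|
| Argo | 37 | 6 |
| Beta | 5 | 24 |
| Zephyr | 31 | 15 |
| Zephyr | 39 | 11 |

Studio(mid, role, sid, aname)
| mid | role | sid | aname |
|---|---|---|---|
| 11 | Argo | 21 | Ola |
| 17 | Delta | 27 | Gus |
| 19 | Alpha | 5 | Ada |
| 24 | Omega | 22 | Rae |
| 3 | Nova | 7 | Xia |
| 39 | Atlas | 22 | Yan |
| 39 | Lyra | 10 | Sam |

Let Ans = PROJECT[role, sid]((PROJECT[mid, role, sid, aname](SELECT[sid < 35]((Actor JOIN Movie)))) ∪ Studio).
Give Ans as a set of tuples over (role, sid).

{(Alpha, 5), (Argo, 21), (Atlas, 22), (Beta, 31), (Delta, 27), (Helix, 5), (Lyra, 10), (Nova, 7), (Omega, 22), (Vega, 31), (Zephyr, 31)}

Natural join on title: {(Argo, Helix, Tai, 37, 6), (Argo, Nova, Xia, 37, 6), (Beta, Helix, Ivy, 5, 24), (Zephyr, Beta, Dee, 31, 15), (Zephyr, Beta, Dee, 39, 11), (Zephyr, Vega, Eve, 31, 15), (Zephyr, Vega, Eve, 39, 11), (Zephyr, Zephyr, Mo, 31, 15), (Zephyr, Zephyr, Mo, 39, 11)}
Filtering on sid < 35 leaves {(Beta, Helix, Ivy, 5, 24), (Zephyr, Beta, Dee, 31, 15), (Zephyr, Vega, Eve, 31, 15), (Zephyr, Zephyr, Mo, 31, 15)}.
π_{mid, role, sid, aname} gives {(15, Beta, 31, Dee), (15, Vega, 31, Eve), (15, Zephyr, 31, Mo), (24, Helix, 5, Ivy)}.
Union: {(15, Beta, 31, Dee), (15, Vega, 31, Eve), (15, Zephyr, 31, Mo), (24, Helix, 5, Ivy)} with {(11, Argo, 21, Ola), (17, Delta, 27, Gus), (19, Alpha, 5, Ada), (24, Omega, 22, Rae), (3, Nova, 7, Xia), (39, Atlas, 22, Yan), (39, Lyra, 10, Sam)} → {(11, Argo, 21, Ola), (15, Beta, 31, Dee), (15, Vega, 31, Eve), (15, Zephyr, 31, Mo), (17, Delta, 27, Gus), (19, Alpha, 5, Ada), (24, Helix, 5, Ivy), (24, Omega, 22, Rae), (3, Nova, 7, Xia), (39, Atlas, 22, Yan), (39, Lyra, 10, Sam)}
π_{role, sid} gives {(Alpha, 5), (Argo, 21), (Atlas, 22), (Beta, 31), (Delta, 27), (Helix, 5), (Lyra, 10), (Nova, 7), (Omega, 22), (Vega, 31), (Zephyr, 31)}.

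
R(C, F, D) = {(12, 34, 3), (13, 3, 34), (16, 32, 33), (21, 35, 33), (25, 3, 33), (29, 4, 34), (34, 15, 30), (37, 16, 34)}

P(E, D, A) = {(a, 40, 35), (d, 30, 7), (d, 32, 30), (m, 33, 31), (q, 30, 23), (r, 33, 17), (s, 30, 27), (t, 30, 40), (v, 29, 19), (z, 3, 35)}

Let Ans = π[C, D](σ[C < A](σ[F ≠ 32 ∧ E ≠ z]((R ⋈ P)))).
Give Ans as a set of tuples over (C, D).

R ⋈ P (natural join on D): {(12, 34, 3, z, 35), (16, 32, 33, m, 31), (16, 32, 33, r, 17), (21, 35, 33, m, 31), (21, 35, 33, r, 17), (25, 3, 33, m, 31), (25, 3, 33, r, 17), (34, 15, 30, d, 7), (34, 15, 30, q, 23), (34, 15, 30, s, 27), (34, 15, 30, t, 40)}
Apply σ_{F ≠ 32 ∧ E ≠ z}; surviving tuples: {(21, 35, 33, m, 31), (21, 35, 33, r, 17), (25, 3, 33, m, 31), (25, 3, 33, r, 17), (34, 15, 30, d, 7), (34, 15, 30, q, 23), (34, 15, 30, s, 27), (34, 15, 30, t, 40)}
Apply σ_{C < A}; surviving tuples: {(21, 35, 33, m, 31), (25, 3, 33, m, 31), (34, 15, 30, t, 40)}
Keep only column(s) C, D: {(21, 33), (25, 33), (34, 30)}

{(21, 33), (25, 33), (34, 30)}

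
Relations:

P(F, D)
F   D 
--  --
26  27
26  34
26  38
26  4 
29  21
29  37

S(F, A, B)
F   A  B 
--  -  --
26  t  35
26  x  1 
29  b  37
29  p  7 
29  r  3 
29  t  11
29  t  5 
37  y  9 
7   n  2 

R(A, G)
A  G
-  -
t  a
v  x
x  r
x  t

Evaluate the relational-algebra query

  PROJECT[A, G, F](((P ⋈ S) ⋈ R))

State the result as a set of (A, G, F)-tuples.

{(t, a, 26), (t, a, 29), (x, r, 26), (x, t, 26)}

Natural join on F: {(26, 27, t, 35), (26, 27, x, 1), (26, 34, t, 35), (26, 34, x, 1), (26, 38, t, 35), (26, 38, x, 1), (26, 4, t, 35), (26, 4, x, 1), (29, 21, b, 37), (29, 21, p, 7), (29, 21, r, 3), (29, 21, t, 11), (29, 21, t, 5), (29, 37, b, 37), (29, 37, p, 7), (29, 37, r, 3), (29, 37, t, 11), (29, 37, t, 5)}
Natural join on A: {(26, 27, t, 35, a), (26, 27, x, 1, r), (26, 27, x, 1, t), (26, 34, t, 35, a), (26, 34, x, 1, r), (26, 34, x, 1, t), (26, 38, t, 35, a), (26, 38, x, 1, r), (26, 38, x, 1, t), (26, 4, t, 35, a), (26, 4, x, 1, r), (26, 4, x, 1, t), (29, 21, t, 11, a), (29, 21, t, 5, a), (29, 37, t, 11, a), (29, 37, t, 5, a)}
Keep only column(s) A, G, F (12 duplicate(s) eliminated): {(t, a, 26), (t, a, 29), (x, r, 26), (x, t, 26)}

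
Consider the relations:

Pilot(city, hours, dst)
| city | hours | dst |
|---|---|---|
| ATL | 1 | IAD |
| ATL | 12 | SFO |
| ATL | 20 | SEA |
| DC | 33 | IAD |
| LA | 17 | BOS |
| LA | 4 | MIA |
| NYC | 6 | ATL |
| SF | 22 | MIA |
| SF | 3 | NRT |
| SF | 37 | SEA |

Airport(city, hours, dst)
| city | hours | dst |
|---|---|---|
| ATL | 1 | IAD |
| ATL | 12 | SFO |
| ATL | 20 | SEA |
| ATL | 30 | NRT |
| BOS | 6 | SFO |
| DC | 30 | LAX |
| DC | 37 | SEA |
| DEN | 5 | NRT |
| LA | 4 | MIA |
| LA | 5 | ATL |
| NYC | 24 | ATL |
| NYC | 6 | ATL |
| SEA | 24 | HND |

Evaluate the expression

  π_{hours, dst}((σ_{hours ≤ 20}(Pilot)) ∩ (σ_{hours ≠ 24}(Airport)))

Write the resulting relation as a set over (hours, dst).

σ[hours ≤ 20]: keep tuples satisfying hours ≤ 20 → {(ATL, 1, IAD), (ATL, 12, SFO), (ATL, 20, SEA), (LA, 17, BOS), (LA, 4, MIA), (NYC, 6, ATL), (SF, 3, NRT)}
σ[hours ≠ 24]: keep tuples satisfying hours ≠ 24 → {(ATL, 1, IAD), (ATL, 12, SFO), (ATL, 20, SEA), (ATL, 30, NRT), (BOS, 6, SFO), (DC, 30, LAX), (DC, 37, SEA), (DEN, 5, NRT), (LA, 4, MIA), (LA, 5, ATL), (NYC, 6, ATL)}
Intersection: {(ATL, 1, IAD), (ATL, 12, SFO), (ATL, 20, SEA), (LA, 17, BOS), (LA, 4, MIA), (NYC, 6, ATL), (SF, 3, NRT)} with {(ATL, 1, IAD), (ATL, 12, SFO), (ATL, 20, SEA), (ATL, 30, NRT), (BOS, 6, SFO), (DC, 30, LAX), (DC, 37, SEA), (DEN, 5, NRT), (LA, 4, MIA), (LA, 5, ATL), (NYC, 6, ATL)} → {(ATL, 1, IAD), (ATL, 12, SFO), (ATL, 20, SEA), (LA, 4, MIA), (NYC, 6, ATL)}
π_{hours, dst} gives {(1, IAD), (12, SFO), (20, SEA), (4, MIA), (6, ATL)}.

{(1, IAD), (12, SFO), (20, SEA), (4, MIA), (6, ATL)}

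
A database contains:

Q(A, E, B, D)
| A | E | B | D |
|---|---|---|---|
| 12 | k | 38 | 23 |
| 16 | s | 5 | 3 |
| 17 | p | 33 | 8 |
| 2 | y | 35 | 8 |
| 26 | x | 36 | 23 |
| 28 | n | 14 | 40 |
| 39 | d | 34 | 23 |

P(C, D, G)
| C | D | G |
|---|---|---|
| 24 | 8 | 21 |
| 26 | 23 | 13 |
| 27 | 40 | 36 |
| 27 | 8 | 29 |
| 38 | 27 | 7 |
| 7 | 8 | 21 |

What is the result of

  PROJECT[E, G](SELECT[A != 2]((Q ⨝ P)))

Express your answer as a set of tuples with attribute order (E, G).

{(d, 13), (k, 13), (n, 36), (p, 21), (p, 29), (x, 13)}

Joining Q and P on D yields {(12, k, 38, 23, 26, 13), (17, p, 33, 8, 24, 21), (17, p, 33, 8, 27, 29), (17, p, 33, 8, 7, 21), (2, y, 35, 8, 24, 21), (2, y, 35, 8, 27, 29), (2, y, 35, 8, 7, 21), (26, x, 36, 23, 26, 13), (28, n, 14, 40, 27, 36), (39, d, 34, 23, 26, 13)}.
Apply σ_{A != 2}; surviving tuples: {(12, k, 38, 23, 26, 13), (17, p, 33, 8, 24, 21), (17, p, 33, 8, 27, 29), (17, p, 33, 8, 7, 21), (26, x, 36, 23, 26, 13), (28, n, 14, 40, 27, 36), (39, d, 34, 23, 26, 13)}
π[E, G]: project onto (E, G) (1 duplicate(s) eliminated) → {(d, 13), (k, 13), (n, 36), (p, 21), (p, 29), (x, 13)}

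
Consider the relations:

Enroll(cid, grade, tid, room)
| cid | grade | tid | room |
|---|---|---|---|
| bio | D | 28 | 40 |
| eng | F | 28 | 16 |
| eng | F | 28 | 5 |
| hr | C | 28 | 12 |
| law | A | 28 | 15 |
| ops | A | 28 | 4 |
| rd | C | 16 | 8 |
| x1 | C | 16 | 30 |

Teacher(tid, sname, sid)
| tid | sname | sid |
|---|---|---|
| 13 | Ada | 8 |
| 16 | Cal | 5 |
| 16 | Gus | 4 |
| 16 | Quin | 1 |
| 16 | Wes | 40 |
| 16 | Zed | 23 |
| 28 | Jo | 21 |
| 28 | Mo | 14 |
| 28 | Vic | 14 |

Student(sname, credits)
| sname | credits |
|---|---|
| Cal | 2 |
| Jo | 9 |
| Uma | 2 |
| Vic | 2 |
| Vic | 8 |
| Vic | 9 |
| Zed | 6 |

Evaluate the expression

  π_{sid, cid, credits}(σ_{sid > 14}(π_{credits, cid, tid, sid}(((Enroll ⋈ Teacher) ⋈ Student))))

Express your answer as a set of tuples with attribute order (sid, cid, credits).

{(21, bio, 9), (21, eng, 9), (21, hr, 9), (21, law, 9), (21, ops, 9), (23, rd, 6), (23, x1, 6)}

Natural join on tid: {(bio, D, 28, 40, Jo, 21), (bio, D, 28, 40, Mo, 14), (bio, D, 28, 40, Vic, 14), (eng, F, 28, 16, Jo, 21), (eng, F, 28, 16, Mo, 14), (eng, F, 28, 16, Vic, 14), (eng, F, 28, 5, Jo, 21), (eng, F, 28, 5, Mo, 14), (eng, F, 28, 5, Vic, 14), (hr, C, 28, 12, Jo, 21), (hr, C, 28, 12, Mo, 14), (hr, C, 28, 12, Vic, 14), (law, A, 28, 15, Jo, 21), (law, A, 28, 15, Mo, 14), (law, A, 28, 15, Vic, 14), (ops, A, 28, 4, Jo, 21), (ops, A, 28, 4, Mo, 14), (ops, A, 28, 4, Vic, 14), (rd, C, 16, 8, Cal, 5), (rd, C, 16, 8, Gus, 4), (rd, C, 16, 8, Quin, 1), (rd, C, 16, 8, Wes, 40), (rd, C, 16, 8, Zed, 23), (x1, C, 16, 30, Cal, 5), (x1, C, 16, 30, Gus, 4), (x1, C, 16, 30, Quin, 1), (x1, C, 16, 30, Wes, 40), (x1, C, 16, 30, Zed, 23)}
Natural join on sname: {(bio, D, 28, 40, Jo, 21, 9), (bio, D, 28, 40, Vic, 14, 2), (bio, D, 28, 40, Vic, 14, 8), (bio, D, 28, 40, Vic, 14, 9), (eng, F, 28, 16, Jo, 21, 9), (eng, F, 28, 16, Vic, 14, 2), (eng, F, 28, 16, Vic, 14, 8), (eng, F, 28, 16, Vic, 14, 9), (eng, F, 28, 5, Jo, 21, 9), (eng, F, 28, 5, Vic, 14, 2), (eng, F, 28, 5, Vic, 14, 8), (eng, F, 28, 5, Vic, 14, 9), (hr, C, 28, 12, Jo, 21, 9), (hr, C, 28, 12, Vic, 14, 2), (hr, C, 28, 12, Vic, 14, 8), (hr, C, 28, 12, Vic, 14, 9), (law, A, 28, 15, Jo, 21, 9), (law, A, 28, 15, Vic, 14, 2), (law, A, 28, 15, Vic, 14, 8), (law, A, 28, 15, Vic, 14, 9), (ops, A, 28, 4, Jo, 21, 9), (ops, A, 28, 4, Vic, 14, 2), (ops, A, 28, 4, Vic, 14, 8), (ops, A, 28, 4, Vic, 14, 9), (rd, C, 16, 8, Cal, 5, 2), (rd, C, 16, 8, Zed, 23, 6), (x1, C, 16, 30, Cal, 5, 2), (x1, C, 16, 30, Zed, 23, 6)}
π[credits, cid, tid, sid]: project onto (credits, cid, tid, sid) (4 duplicate(s) eliminated) → {(2, bio, 28, 14), (2, eng, 28, 14), (2, hr, 28, 14), (2, law, 28, 14), (2, ops, 28, 14), (2, rd, 16, 5), (2, x1, 16, 5), (6, rd, 16, 23), (6, x1, 16, 23), (8, bio, 28, 14), (8, eng, 28, 14), (8, hr, 28, 14), (8, law, 28, 14), (8, ops, 28, 14), (9, bio, 28, 14), (9, bio, 28, 21), (9, eng, 28, 14), (9, eng, 28, 21), (9, hr, 28, 14), (9, hr, 28, 21), (9, law, 28, 14), (9, law, 28, 21), (9, ops, 28, 14), (9, ops, 28, 21)}
Apply σ_{sid > 14}; surviving tuples: {(6, rd, 16, 23), (6, x1, 16, 23), (9, bio, 28, 21), (9, eng, 28, 21), (9, hr, 28, 21), (9, law, 28, 21), (9, ops, 28, 21)}
π[sid, cid, credits]: project onto (sid, cid, credits) → {(21, bio, 9), (21, eng, 9), (21, hr, 9), (21, law, 9), (21, ops, 9), (23, rd, 6), (23, x1, 6)}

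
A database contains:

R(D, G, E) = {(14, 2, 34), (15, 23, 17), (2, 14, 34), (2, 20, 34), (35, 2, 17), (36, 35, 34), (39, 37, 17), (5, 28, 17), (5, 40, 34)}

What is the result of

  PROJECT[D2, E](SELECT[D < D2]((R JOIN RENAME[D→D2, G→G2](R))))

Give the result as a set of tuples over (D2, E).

ρ[D→D2, G→G2]: schema becomes (D2, G2, E); tuples unchanged.
Joining R and RENAME[D→D2, G→G2](R) on E yields {(14, 2, 34, 14, 2), (14, 2, 34, 2, 14), (14, 2, 34, 2, 20), (14, 2, 34, 36, 35), (14, 2, 34, 5, 40), (15, 23, 17, 15, 23), (15, 23, 17, 35, 2), (15, 23, 17, 39, 37), (15, 23, 17, 5, 28), (2, 14, 34, 14, 2), (2, 14, 34, 2, 14), (2, 14, 34, 2, 20), (2, 14, 34, 36, 35), (2, 14, 34, 5, 40), (2, 20, 34, 14, 2), (2, 20, 34, 2, 14), (2, 20, 34, 2, 20), (2, 20, 34, 36, 35), (2, 20, 34, 5, 40), (35, 2, 17, 15, 23), (35, 2, 17, 35, 2), (35, 2, 17, 39, 37), (35, 2, 17, 5, 28), (36, 35, 34, 14, 2), (36, 35, 34, 2, 14), (36, 35, 34, 2, 20), (36, 35, 34, 36, 35), (36, 35, 34, 5, 40), (39, 37, 17, 15, 23), (39, 37, 17, 35, 2), (39, 37, 17, 39, 37), (39, 37, 17, 5, 28), (5, 28, 17, 15, 23), (5, 28, 17, 35, 2), (5, 28, 17, 39, 37), (5, 28, 17, 5, 28), (5, 40, 34, 14, 2), (5, 40, 34, 2, 14), (5, 40, 34, 2, 20), (5, 40, 34, 36, 35), (5, 40, 34, 5, 40)}.
Apply σ_{D < D2}; surviving tuples: {(14, 2, 34, 36, 35), (15, 23, 17, 35, 2), (15, 23, 17, 39, 37), (2, 14, 34, 14, 2), (2, 14, 34, 36, 35), (2, 14, 34, 5, 40), (2, 20, 34, 14, 2), (2, 20, 34, 36, 35), (2, 20, 34, 5, 40), (35, 2, 17, 39, 37), (5, 28, 17, 15, 23), (5, 28, 17, 35, 2), (5, 28, 17, 39, 37), (5, 40, 34, 14, 2), (5, 40, 34, 36, 35)}
π[D2, E]: project onto (D2, E) (9 duplicate(s) eliminated) → {(14, 34), (15, 17), (35, 17), (36, 34), (39, 17), (5, 34)}

{(14, 34), (15, 17), (35, 17), (36, 34), (39, 17), (5, 34)}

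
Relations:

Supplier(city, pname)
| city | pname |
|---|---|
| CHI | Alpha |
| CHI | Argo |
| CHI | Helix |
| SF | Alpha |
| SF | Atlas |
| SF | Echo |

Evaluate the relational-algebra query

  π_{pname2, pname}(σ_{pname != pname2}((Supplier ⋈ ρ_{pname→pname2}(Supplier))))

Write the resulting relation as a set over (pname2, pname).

ρ[pname→pname2]: schema becomes (city, pname2); tuples unchanged.
Joining Supplier and ρ_{pname→pname2}(Supplier) on city yields {(CHI, Alpha, Alpha), (CHI, Alpha, Argo), (CHI, Alpha, Helix), (CHI, Argo, Alpha), (CHI, Argo, Argo), (CHI, Argo, Helix), (CHI, Helix, Alpha), (CHI, Helix, Argo), (CHI, Helix, Helix), (SF, Alpha, Alpha), (SF, Alpha, Atlas), (SF, Alpha, Echo), (SF, Atlas, Alpha), (SF, Atlas, Atlas), (SF, Atlas, Echo), (SF, Echo, Alpha), (SF, Echo, Atlas), (SF, Echo, Echo)}.
Filtering on pname != pname2 leaves {(CHI, Alpha, Argo), (CHI, Alpha, Helix), (CHI, Argo, Alpha), (CHI, Argo, Helix), (CHI, Helix, Alpha), (CHI, Helix, Argo), (SF, Alpha, Atlas), (SF, Alpha, Echo), (SF, Atlas, Alpha), (SF, Atlas, Echo), (SF, Echo, Alpha), (SF, Echo, Atlas)}.
Projecting to pname2, pname: {(Alpha, Argo), (Alpha, Atlas), (Alpha, Echo), (Alpha, Helix), (Argo, Alpha), (Argo, Helix), (Atlas, Alpha), (Atlas, Echo), (Echo, Alpha), (Echo, Atlas), (Helix, Alpha), (Helix, Argo)}

{(Alpha, Argo), (Alpha, Atlas), (Alpha, Echo), (Alpha, Helix), (Argo, Alpha), (Argo, Helix), (Atlas, Alpha), (Atlas, Echo), (Echo, Alpha), (Echo, Atlas), (Helix, Alpha), (Helix, Argo)}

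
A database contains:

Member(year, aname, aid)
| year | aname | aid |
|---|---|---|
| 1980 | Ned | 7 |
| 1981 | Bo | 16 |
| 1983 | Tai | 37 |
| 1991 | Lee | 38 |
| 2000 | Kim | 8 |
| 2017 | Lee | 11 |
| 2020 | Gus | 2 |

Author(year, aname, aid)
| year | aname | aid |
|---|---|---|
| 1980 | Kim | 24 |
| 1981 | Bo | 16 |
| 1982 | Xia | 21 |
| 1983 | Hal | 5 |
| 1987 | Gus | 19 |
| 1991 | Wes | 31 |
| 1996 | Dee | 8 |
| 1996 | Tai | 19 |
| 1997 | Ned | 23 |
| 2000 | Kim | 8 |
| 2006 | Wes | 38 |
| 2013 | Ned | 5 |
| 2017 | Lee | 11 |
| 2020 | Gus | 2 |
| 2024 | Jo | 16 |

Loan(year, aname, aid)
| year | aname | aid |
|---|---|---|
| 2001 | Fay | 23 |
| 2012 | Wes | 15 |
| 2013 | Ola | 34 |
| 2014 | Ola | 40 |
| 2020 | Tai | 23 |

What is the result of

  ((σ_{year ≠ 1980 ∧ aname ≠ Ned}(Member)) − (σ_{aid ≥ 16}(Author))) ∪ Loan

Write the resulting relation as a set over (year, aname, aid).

σ[year ≠ 1980 ∧ aname ≠ Ned]: keep tuples satisfying year ≠ 1980 ∧ aname ≠ Ned → {(1981, Bo, 16), (1983, Tai, 37), (1991, Lee, 38), (2000, Kim, 8), (2017, Lee, 11), (2020, Gus, 2)}
σ[aid ≥ 16]: keep tuples satisfying aid ≥ 16 → {(1980, Kim, 24), (1981, Bo, 16), (1982, Xia, 21), (1987, Gus, 19), (1991, Wes, 31), (1996, Tai, 19), (1997, Ned, 23), (2006, Wes, 38), (2024, Jo, 16)}
Difference: {(1981, Bo, 16), (1983, Tai, 37), (1991, Lee, 38), (2000, Kim, 8), (2017, Lee, 11), (2020, Gus, 2)} with {(1980, Kim, 24), (1981, Bo, 16), (1982, Xia, 21), (1987, Gus, 19), (1991, Wes, 31), (1996, Tai, 19), (1997, Ned, 23), (2006, Wes, 38), (2024, Jo, 16)} → {(1983, Tai, 37), (1991, Lee, 38), (2000, Kim, 8), (2017, Lee, 11), (2020, Gus, 2)}
Union: {(1983, Tai, 37), (1991, Lee, 38), (2000, Kim, 8), (2017, Lee, 11), (2020, Gus, 2)} with {(2001, Fay, 23), (2012, Wes, 15), (2013, Ola, 34), (2014, Ola, 40), (2020, Tai, 23)} → {(1983, Tai, 37), (1991, Lee, 38), (2000, Kim, 8), (2001, Fay, 23), (2012, Wes, 15), (2013, Ola, 34), (2014, Ola, 40), (2017, Lee, 11), (2020, Gus, 2), (2020, Tai, 23)}

{(1983, Tai, 37), (1991, Lee, 38), (2000, Kim, 8), (2001, Fay, 23), (2012, Wes, 15), (2013, Ola, 34), (2014, Ola, 40), (2017, Lee, 11), (2020, Gus, 2), (2020, Tai, 23)}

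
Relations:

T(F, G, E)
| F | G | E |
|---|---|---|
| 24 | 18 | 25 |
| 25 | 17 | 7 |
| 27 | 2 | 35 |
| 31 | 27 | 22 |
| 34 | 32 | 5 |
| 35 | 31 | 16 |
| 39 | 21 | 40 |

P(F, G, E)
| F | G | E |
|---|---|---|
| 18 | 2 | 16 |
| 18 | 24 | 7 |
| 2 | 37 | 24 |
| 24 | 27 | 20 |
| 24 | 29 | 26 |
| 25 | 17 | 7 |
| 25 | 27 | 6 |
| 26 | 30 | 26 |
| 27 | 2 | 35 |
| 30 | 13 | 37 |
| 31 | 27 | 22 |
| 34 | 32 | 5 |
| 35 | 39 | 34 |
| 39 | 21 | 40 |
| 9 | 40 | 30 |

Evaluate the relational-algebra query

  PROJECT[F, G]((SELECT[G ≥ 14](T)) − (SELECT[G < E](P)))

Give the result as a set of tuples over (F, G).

{(24, 18), (25, 17), (31, 27), (34, 32), (35, 31)}

σ[G ≥ 14]: keep tuples satisfying G ≥ 14 → {(24, 18, 25), (25, 17, 7), (31, 27, 22), (34, 32, 5), (35, 31, 16), (39, 21, 40)}
σ[G < E]: keep tuples satisfying G < E → {(18, 2, 16), (27, 2, 35), (30, 13, 37), (39, 21, 40)}
Taking the difference: {(24, 18, 25), (25, 17, 7), (31, 27, 22), (34, 32, 5), (35, 31, 16)}
π[F, G]: project onto (F, G) → {(24, 18), (25, 17), (31, 27), (34, 32), (35, 31)}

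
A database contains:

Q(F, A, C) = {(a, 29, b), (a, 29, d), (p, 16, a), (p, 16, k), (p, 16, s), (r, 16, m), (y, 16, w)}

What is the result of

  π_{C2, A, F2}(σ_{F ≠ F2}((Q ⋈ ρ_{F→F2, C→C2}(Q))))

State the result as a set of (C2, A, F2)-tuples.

{(a, 16, p), (k, 16, p), (m, 16, r), (s, 16, p), (w, 16, y)}

ρ[F→F2, C→C2]: schema becomes (F2, A, C2); tuples unchanged.
Joining Q and ρ_{F→F2, C→C2}(Q) on A yields {(a, 29, b, a, b), (a, 29, b, a, d), (a, 29, d, a, b), (a, 29, d, a, d), (p, 16, a, p, a), (p, 16, a, p, k), (p, 16, a, p, s), (p, 16, a, r, m), (p, 16, a, y, w), (p, 16, k, p, a), (p, 16, k, p, k), (p, 16, k, p, s), (p, 16, k, r, m), (p, 16, k, y, w), (p, 16, s, p, a), (p, 16, s, p, k), (p, 16, s, p, s), (p, 16, s, r, m), (p, 16, s, y, w), (r, 16, m, p, a), (r, 16, m, p, k), (r, 16, m, p, s), (r, 16, m, r, m), (r, 16, m, y, w), (y, 16, w, p, a), (y, 16, w, p, k), (y, 16, w, p, s), (y, 16, w, r, m), (y, 16, w, y, w)}.
Apply σ_{F ≠ F2}; surviving tuples: {(p, 16, a, r, m), (p, 16, a, y, w), (p, 16, k, r, m), (p, 16, k, y, w), (p, 16, s, r, m), (p, 16, s, y, w), (r, 16, m, p, a), (r, 16, m, p, k), (r, 16, m, p, s), (r, 16, m, y, w), (y, 16, w, p, a), (y, 16, w, p, k), (y, 16, w, p, s), (y, 16, w, r, m)}
π_{C2, A, F2} gives {(a, 16, p), (k, 16, p), (m, 16, r), (s, 16, p), (w, 16, y)} (9 duplicate(s) eliminated).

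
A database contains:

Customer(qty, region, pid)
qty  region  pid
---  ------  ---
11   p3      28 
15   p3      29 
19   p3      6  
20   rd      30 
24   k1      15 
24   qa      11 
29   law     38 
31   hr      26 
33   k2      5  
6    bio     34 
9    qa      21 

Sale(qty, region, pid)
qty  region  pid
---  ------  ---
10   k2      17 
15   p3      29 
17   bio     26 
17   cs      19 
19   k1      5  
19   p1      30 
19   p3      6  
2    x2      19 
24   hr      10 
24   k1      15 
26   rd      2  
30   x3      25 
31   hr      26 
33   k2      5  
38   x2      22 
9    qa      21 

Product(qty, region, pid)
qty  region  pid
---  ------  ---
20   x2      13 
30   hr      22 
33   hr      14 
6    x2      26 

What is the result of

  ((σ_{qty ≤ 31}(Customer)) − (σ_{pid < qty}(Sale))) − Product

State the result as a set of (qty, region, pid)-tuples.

Selection qty ≤ 31: {(11, p3, 28), (15, p3, 29), (19, p3, 6), (20, rd, 30), (24, k1, 15), (24, qa, 11), (29, law, 38), (31, hr, 26), (6, bio, 34), (9, qa, 21)}
Selection pid < qty: {(19, k1, 5), (19, p3, 6), (24, hr, 10), (24, k1, 15), (26, rd, 2), (30, x3, 25), (31, hr, 26), (33, k2, 5), (38, x2, 22)}
Set difference of the two operands is {(11, p3, 28), (15, p3, 29), (20, rd, 30), (24, qa, 11), (29, law, 38), (6, bio, 34), (9, qa, 21)}.
Set difference of the two operands is {(11, p3, 28), (15, p3, 29), (20, rd, 30), (24, qa, 11), (29, law, 38), (6, bio, 34), (9, qa, 21)}.

{(11, p3, 28), (15, p3, 29), (20, rd, 30), (24, qa, 11), (29, law, 38), (6, bio, 34), (9, qa, 21)}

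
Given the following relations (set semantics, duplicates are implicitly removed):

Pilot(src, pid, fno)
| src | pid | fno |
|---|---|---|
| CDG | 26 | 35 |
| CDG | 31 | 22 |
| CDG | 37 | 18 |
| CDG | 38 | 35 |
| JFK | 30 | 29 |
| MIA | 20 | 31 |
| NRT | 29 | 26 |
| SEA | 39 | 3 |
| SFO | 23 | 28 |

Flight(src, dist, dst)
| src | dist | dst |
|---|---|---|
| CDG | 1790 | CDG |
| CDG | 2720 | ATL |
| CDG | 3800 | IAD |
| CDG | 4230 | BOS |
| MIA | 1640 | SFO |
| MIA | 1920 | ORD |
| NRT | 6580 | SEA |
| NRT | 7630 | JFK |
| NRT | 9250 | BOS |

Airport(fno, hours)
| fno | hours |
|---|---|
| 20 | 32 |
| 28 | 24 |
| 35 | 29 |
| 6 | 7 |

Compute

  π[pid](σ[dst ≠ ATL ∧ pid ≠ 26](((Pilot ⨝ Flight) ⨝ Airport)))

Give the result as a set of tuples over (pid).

{38}

Joining Pilot and Flight on src yields {(CDG, 26, 35, 1790, CDG), (CDG, 26, 35, 2720, ATL), (CDG, 26, 35, 3800, IAD), (CDG, 26, 35, 4230, BOS), (CDG, 31, 22, 1790, CDG), (CDG, 31, 22, 2720, ATL), (CDG, 31, 22, 3800, IAD), (CDG, 31, 22, 4230, BOS), (CDG, 37, 18, 1790, CDG), (CDG, 37, 18, 2720, ATL), (CDG, 37, 18, 3800, IAD), (CDG, 37, 18, 4230, BOS), (CDG, 38, 35, 1790, CDG), (CDG, 38, 35, 2720, ATL), (CDG, 38, 35, 3800, IAD), (CDG, 38, 35, 4230, BOS), (MIA, 20, 31, 1640, SFO), (MIA, 20, 31, 1920, ORD), (NRT, 29, 26, 6580, SEA), (NRT, 29, 26, 7630, JFK), (NRT, 29, 26, 9250, BOS)}.
Joining (Pilot ⨝ Flight) and Airport on fno yields {(CDG, 26, 35, 1790, CDG, 29), (CDG, 26, 35, 2720, ATL, 29), (CDG, 26, 35, 3800, IAD, 29), (CDG, 26, 35, 4230, BOS, 29), (CDG, 38, 35, 1790, CDG, 29), (CDG, 38, 35, 2720, ATL, 29), (CDG, 38, 35, 3800, IAD, 29), (CDG, 38, 35, 4230, BOS, 29)}.
Selection dst ≠ ATL ∧ pid ≠ 26: {(CDG, 38, 35, 1790, CDG, 29), (CDG, 38, 35, 3800, IAD, 29), (CDG, 38, 35, 4230, BOS, 29)}
Keep only column(s) pid (2 duplicate(s) eliminated): {38}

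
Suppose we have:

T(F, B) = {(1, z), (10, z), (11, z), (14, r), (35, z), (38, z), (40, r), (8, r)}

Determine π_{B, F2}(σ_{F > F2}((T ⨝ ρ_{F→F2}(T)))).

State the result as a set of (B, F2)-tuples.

{(r, 14), (r, 8), (z, 1), (z, 10), (z, 11), (z, 35)}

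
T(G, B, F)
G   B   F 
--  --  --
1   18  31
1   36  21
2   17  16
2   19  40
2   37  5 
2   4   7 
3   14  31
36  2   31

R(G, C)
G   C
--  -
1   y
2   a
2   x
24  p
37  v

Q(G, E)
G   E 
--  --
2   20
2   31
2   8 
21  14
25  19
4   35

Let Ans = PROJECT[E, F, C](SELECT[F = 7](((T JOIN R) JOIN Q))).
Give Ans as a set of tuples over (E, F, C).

{(20, 7, a), (20, 7, x), (31, 7, a), (31, 7, x), (8, 7, a), (8, 7, x)}

Joining T and R on G yields {(1, 18, 31, y), (1, 36, 21, y), (2, 17, 16, a), (2, 17, 16, x), (2, 19, 40, a), (2, 19, 40, x), (2, 37, 5, a), (2, 37, 5, x), (2, 4, 7, a), (2, 4, 7, x)}.
Joining (T JOIN R) and Q on G yields {(2, 17, 16, a, 20), (2, 17, 16, a, 31), (2, 17, 16, a, 8), (2, 17, 16, x, 20), (2, 17, 16, x, 31), (2, 17, 16, x, 8), (2, 19, 40, a, 20), (2, 19, 40, a, 31), (2, 19, 40, a, 8), (2, 19, 40, x, 20), (2, 19, 40, x, 31), (2, 19, 40, x, 8), (2, 37, 5, a, 20), (2, 37, 5, a, 31), (2, 37, 5, a, 8), (2, 37, 5, x, 20), (2, 37, 5, x, 31), (2, 37, 5, x, 8), (2, 4, 7, a, 20), (2, 4, 7, a, 31), (2, 4, 7, a, 8), (2, 4, 7, x, 20), (2, 4, 7, x, 31), (2, 4, 7, x, 8)}.
Apply σ_{F = 7}; surviving tuples: {(2, 4, 7, a, 20), (2, 4, 7, a, 31), (2, 4, 7, a, 8), (2, 4, 7, x, 20), (2, 4, 7, x, 31), (2, 4, 7, x, 8)}
π_{E, F, C} gives {(20, 7, a), (20, 7, x), (31, 7, a), (31, 7, x), (8, 7, a), (8, 7, x)}.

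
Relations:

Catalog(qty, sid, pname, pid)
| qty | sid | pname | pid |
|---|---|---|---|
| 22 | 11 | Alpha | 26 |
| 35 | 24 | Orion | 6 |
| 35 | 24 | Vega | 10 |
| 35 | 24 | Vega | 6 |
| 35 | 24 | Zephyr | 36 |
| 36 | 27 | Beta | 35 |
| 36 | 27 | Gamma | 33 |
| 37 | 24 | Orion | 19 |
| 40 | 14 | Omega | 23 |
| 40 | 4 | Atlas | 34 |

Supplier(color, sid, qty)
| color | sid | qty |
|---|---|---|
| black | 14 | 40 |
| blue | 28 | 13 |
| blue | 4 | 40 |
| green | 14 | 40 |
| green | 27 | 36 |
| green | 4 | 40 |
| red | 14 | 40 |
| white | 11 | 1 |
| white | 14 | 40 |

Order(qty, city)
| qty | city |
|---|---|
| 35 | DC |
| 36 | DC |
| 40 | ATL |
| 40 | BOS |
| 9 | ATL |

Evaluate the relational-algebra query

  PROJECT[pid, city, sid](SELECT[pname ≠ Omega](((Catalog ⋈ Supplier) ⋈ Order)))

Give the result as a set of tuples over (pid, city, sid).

{(33, DC, 27), (34, ATL, 4), (34, BOS, 4), (35, DC, 27)}

Natural join on qty, sid: {(36, 27, Beta, 35, green), (36, 27, Gamma, 33, green), (40, 14, Omega, 23, black), (40, 14, Omega, 23, green), (40, 14, Omega, 23, red), (40, 14, Omega, 23, white), (40, 4, Atlas, 34, blue), (40, 4, Atlas, 34, green)}
Natural join on qty: {(36, 27, Beta, 35, green, DC), (36, 27, Gamma, 33, green, DC), (40, 14, Omega, 23, black, ATL), (40, 14, Omega, 23, black, BOS), (40, 14, Omega, 23, green, ATL), (40, 14, Omega, 23, green, BOS), (40, 14, Omega, 23, red, ATL), (40, 14, Omega, 23, red, BOS), (40, 14, Omega, 23, white, ATL), (40, 14, Omega, 23, white, BOS), (40, 4, Atlas, 34, blue, ATL), (40, 4, Atlas, 34, blue, BOS), (40, 4, Atlas, 34, green, ATL), (40, 4, Atlas, 34, green, BOS)}
σ[pname ≠ Omega]: keep tuples satisfying pname ≠ Omega → {(36, 27, Beta, 35, green, DC), (36, 27, Gamma, 33, green, DC), (40, 4, Atlas, 34, blue, ATL), (40, 4, Atlas, 34, blue, BOS), (40, 4, Atlas, 34, green, ATL), (40, 4, Atlas, 34, green, BOS)}
Keep only column(s) pid, city, sid (2 duplicate(s) eliminated): {(33, DC, 27), (34, ATL, 4), (34, BOS, 4), (35, DC, 27)}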